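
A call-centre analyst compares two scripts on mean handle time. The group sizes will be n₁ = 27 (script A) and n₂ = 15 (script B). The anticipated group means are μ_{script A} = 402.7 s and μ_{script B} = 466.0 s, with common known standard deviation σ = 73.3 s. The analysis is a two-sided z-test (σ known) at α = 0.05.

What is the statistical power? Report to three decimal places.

Standardized effect: d = |μ_{script A} − μ_{script B}| / σ = |402.7 − 466.0| / 73.3 = 0.8636
Noncentrality parameter: δ = d / √(1/n₁ + 1/n₂) = 0.8636 / √(1/27 + 1/15) = 2.6817
Critical value for a two-sided test at α = 0.05: z_{α/2} = 1.960.
Power = Φ(δ − 1.960) + Φ(−δ − 1.960) = Φ(0.722) + Φ(-4.642) = 0.7648 + 0.0000 = 0.7648.

Power ≈ 0.765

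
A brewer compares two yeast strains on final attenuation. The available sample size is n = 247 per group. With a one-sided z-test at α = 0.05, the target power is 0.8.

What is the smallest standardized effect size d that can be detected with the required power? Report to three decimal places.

Need Φ(δ − 1.645) = 0.8, so δ = 1.645 + 0.842 = 2.486.
δ = d·√(n/2) ⇒ d = δ/√(n/2) = 2.486/√(247/2) = 0.2237.

d ≈ 0.224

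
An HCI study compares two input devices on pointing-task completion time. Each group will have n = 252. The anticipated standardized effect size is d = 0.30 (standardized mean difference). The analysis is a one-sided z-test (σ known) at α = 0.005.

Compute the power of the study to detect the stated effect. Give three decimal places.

Power ≈ 0.786

Noncentrality parameter: δ = d·√(n/2) = 0.30 × √(252/2) = 3.3675
One-sided α = 0.005 → critical value z_{0.005} = 2.576.
Power = P(Z > 2.576 − δ) = Φ(0.792) = 0.7857.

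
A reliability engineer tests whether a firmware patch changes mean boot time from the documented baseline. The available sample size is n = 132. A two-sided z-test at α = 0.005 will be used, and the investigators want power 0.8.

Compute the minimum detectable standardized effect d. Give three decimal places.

d ≈ 0.318

Required noncentrality: δ = z_{0.0025} + z_{0.20} = 2.807 + 0.842 = 3.649.
(Lower-tail contribution to power is negligible for δ > 0.)
δ = d·√n ⇒ d = δ/√n = 3.649/√132 = 0.3176.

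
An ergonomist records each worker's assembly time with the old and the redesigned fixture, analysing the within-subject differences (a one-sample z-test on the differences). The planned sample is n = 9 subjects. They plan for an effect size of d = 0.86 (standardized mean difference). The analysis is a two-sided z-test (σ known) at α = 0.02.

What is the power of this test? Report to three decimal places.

Power ≈ 0.600

Noncentrality parameter: δ = d·√n = 0.86 × √9 = 2.5800
Two-sided α = 0.02 → critical value z_{0.01} = 2.326.
Power = Φ(δ − 2.326) + Φ(−δ − 2.326) = Φ(0.254) + Φ(-4.906) = 0.6001 + 0.0000 = 0.6001.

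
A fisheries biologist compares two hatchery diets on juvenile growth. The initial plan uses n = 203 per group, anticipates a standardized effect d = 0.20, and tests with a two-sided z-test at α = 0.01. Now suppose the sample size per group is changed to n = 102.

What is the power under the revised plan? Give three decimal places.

Power ≈ 0.126

With n = 102 per group: δ = d·√(n/2) = 0.20 × √(102/2) = 1.4283. Critical value z_{0.005} = 2.576.
Revised power = Φ(δ − 2.576) + Φ(−δ − 2.576) = Φ(-1.148) + Φ(-4.004) = 0.1256 + 0.0000 = 0.1256.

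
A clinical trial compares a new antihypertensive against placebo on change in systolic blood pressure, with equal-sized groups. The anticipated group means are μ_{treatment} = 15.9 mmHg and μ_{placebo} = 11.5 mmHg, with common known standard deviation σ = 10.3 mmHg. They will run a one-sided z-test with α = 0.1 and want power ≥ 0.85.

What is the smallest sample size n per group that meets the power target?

Standardized effect: d = |μ_{treatment} − μ_{placebo}| / σ = |15.9 − 11.5| / 10.3 = 0.4272
For power 0.85 need Φ(δ − z_{0.1}) = 0.85, so δ = z_{0.1} + z_{0.15} = 1.282 + 1.036 = 2.318.
δ = d·√(n/2) ⇒ n = 2(δ/d)² = 2 × (2.318 / 0.4272)² = 58.89.
Round up to the next whole unit.

n = 59 per group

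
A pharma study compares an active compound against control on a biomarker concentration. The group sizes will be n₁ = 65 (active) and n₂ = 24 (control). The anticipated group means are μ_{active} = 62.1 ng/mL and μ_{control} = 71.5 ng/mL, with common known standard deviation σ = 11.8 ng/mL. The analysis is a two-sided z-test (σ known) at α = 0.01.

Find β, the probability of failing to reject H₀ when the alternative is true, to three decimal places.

Standardized effect: d = |μ_{active} − μ_{control}| / σ = |62.1 − 71.5| / 11.8 = 0.7966
Noncentrality parameter: δ = d / √(1/n₁ + 1/n₂) = 0.7966 / √(1/65 + 1/24) = 3.3351
Two-sided α = 0.01 → critical value z_{0.005} = 2.576.
Power = Φ(δ − 2.576) + Φ(−δ − 2.576) = Φ(0.759) + Φ(-5.911) = 0.7762 + 0.0000 = 0.7762.
Type II error: β = 1 − power = 1 − 0.7762 = 0.2238.

β ≈ 0.224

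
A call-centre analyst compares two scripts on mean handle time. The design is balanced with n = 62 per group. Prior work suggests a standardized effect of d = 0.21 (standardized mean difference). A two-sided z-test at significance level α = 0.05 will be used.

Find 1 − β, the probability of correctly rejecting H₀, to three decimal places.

Noncentrality parameter: δ = d·√(n/2) = 0.21 × √(62/2) = 1.1692
Critical value for a two-sided test at α = 0.05: z_{α/2} = 1.960.
Power = Φ(δ − 1.960) + Φ(−δ − 1.960) = Φ(-0.791) + Φ(-3.129) = 0.2145 + 0.0009 = 0.2154.

Power ≈ 0.215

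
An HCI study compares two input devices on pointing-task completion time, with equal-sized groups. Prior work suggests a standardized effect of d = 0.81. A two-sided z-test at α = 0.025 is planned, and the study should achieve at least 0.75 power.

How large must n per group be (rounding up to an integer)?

Set Φ(δ − 2.241) = 0.75; then δ − 2.241 = Φ⁻¹(0.75) = 0.674, giving δ = 2.916.
(For δ > 0 the lower-tail rejection region contributes negligibly to power, so the one-term inversion is standard.)
δ = d·√(n/2) ⇒ n = 2(δ/d)² = 2 × (2.916 / 0.81)² = 25.92.
Rounding up, n = 26 per group.

n = 26 per group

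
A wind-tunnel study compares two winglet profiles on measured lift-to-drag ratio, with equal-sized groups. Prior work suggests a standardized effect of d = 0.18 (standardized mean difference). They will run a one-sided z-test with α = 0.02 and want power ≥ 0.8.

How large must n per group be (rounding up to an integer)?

Set Φ(δ − 2.054) = 0.8; then δ − 2.054 = Φ⁻¹(0.8) = 0.842, giving δ = 2.895.
δ = d·√(n/2) ⇒ n = 2(δ/d)² = 2 × (2.895 / 0.18)² = 517.48.
Rounding up, n = 518 per group.

n = 518 per group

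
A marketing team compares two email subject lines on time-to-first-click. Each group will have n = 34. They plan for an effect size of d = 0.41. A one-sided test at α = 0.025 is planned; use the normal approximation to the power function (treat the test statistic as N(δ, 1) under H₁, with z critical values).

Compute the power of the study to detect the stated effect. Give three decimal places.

Power ≈ 0.394

Noncentrality parameter: δ = d·√(n/2) = 0.41 × √(34/2) = 1.6905
One-sided α = 0.025 → critical value z_{0.025} = 1.960.
Power = P(Z > 1.960 − δ) = Φ(-0.269) = 0.3938.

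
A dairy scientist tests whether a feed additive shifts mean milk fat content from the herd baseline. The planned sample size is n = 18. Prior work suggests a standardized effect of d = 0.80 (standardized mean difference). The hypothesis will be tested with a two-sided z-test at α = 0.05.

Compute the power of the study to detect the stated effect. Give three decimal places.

Power ≈ 0.924

Noncentrality parameter: δ = d·√n = 0.80 × √18 = 3.3941
Critical value for a two-sided test at α = 0.05: z_{α/2} = 1.960.
Power = Φ(δ − 1.960) + Φ(−δ − 1.960) = Φ(1.434) + Φ(-5.354) = 0.9242 + 0.0000 = 0.9242.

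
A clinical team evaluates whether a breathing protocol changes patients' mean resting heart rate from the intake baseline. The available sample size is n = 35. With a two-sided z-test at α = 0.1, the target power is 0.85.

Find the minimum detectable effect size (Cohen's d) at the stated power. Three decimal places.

d ≈ 0.453

Required noncentrality: δ = z_{0.05} + z_{0.15} = 1.645 + 1.036 = 2.681.
(Lower-tail contribution to power is negligible for δ > 0.)
δ = d·√n ⇒ d = δ/√n = 2.681/√35 = 0.4532.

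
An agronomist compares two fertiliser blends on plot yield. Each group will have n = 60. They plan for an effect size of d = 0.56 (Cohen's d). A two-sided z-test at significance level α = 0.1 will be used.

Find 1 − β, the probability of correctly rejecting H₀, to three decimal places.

Power ≈ 0.923

Noncentrality parameter: δ = d·√(n/2) = 0.56 × √(60/2) = 3.0672
Two-sided α = 0.1 → critical value z_{0.05} = 1.645.
Power = Φ(δ − 1.645) + Φ(−δ − 1.645) = Φ(1.422) + Φ(-4.712) = 0.9225 + 0.0000 = 0.9225.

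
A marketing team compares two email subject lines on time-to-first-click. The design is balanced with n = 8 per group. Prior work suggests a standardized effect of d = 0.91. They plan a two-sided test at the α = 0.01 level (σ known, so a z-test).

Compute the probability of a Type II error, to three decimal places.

β ≈ 0.775

Noncentrality parameter: δ = d·√(n/2) = 0.91 × √(8/2) = 1.8200
Two-sided α = 0.01 → critical value z_{0.005} = 2.576.
Power = Φ(δ − 2.576) + Φ(−δ − 2.576) = Φ(-0.756) + Φ(-4.396) = 0.2249 + 0.0000 = 0.2249.
Type II error: β = 1 − power = 1 − 0.2249 = 0.7751.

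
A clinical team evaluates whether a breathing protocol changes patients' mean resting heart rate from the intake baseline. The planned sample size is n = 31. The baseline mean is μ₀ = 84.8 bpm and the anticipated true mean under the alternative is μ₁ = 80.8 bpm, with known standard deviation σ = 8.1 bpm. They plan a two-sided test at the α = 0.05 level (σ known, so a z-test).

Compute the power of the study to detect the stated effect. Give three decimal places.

Power ≈ 0.785

Standardized effect: d = |μ₁ − μ₀| / σ = |80.8 − 84.8| / 8.1 = 0.4938
Noncentrality parameter: δ = d·√n = 0.4938 × √31 = 2.7495
Two-sided α = 0.05 → critical value z_{0.025} = 1.960.
Power = Φ(δ − 1.960) + Φ(−δ − 1.960) = Φ(0.790) + Φ(-4.709) = 0.7851 + 0.0000 = 0.7851.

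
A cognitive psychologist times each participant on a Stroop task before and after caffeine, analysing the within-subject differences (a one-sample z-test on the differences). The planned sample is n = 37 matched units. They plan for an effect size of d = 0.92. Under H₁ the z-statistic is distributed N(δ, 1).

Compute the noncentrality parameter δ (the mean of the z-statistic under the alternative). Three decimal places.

δ = d·√n = 0.92 × √37 = 5.5961

δ ≈ 5.596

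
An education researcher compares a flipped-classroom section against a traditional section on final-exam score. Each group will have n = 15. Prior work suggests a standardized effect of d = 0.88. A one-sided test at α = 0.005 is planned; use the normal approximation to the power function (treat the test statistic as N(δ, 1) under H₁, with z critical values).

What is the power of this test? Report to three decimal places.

Power ≈ 0.434

Noncentrality parameter: δ = d·√(n/2) = 0.88 × √(15/2) = 2.4100
One-sided α = 0.005 → critical value z_{0.005} = 2.576.
Power = Φ(δ − 2.576) = Φ(-0.166) = 0.4341.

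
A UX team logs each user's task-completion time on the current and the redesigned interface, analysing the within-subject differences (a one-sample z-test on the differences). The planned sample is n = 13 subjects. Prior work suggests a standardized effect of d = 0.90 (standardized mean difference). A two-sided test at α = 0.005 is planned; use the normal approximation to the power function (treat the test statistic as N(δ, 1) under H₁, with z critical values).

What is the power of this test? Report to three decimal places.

Power ≈ 0.669

Noncentrality parameter: δ = d·√n = 0.90 × √13 = 3.2450
Two-sided α = 0.005 → critical value z_{0.0025} = 2.807.
Power = Φ(δ − 2.807) + Φ(−δ − 2.807) = Φ(0.438) + Φ(-6.052) = 0.6693 + 0.0000 = 0.6693.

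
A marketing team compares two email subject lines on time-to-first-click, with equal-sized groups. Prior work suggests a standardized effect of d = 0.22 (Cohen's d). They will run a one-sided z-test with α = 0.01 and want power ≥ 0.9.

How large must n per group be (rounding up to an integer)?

Set Φ(δ − 2.326) = 0.9; then δ − 2.326 = Φ⁻¹(0.9) = 1.282, giving δ = 3.608.
δ = d·√(n/2) ⇒ n = 2(δ/d)² = 2 × (3.608 / 0.22)² = 537.89.
Round up to the next whole unit.

n = 538 per group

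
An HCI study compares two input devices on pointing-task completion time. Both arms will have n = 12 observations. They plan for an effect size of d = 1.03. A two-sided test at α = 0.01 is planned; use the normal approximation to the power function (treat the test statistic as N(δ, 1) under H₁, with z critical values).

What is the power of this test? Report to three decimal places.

Noncentrality parameter: δ = d·√(n/2) = 1.03 × √(12/2) = 2.5230
Two-sided α = 0.01 → critical value z_{0.005} = 2.576.
Power = Φ(δ − 2.576) + Φ(−δ − 2.576) = Φ(-0.053) + Φ(-5.099) = 0.4789 + 0.0000 = 0.4789.

Power ≈ 0.479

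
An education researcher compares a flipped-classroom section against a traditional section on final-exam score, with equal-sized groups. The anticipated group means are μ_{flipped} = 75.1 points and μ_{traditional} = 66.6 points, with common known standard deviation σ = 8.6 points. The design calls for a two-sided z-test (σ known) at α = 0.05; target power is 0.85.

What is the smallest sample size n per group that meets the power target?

Standardized effect: d = |μ_{flipped} − μ_{traditional}| / σ = |75.1 − 66.6| / 8.6 = 0.9884
For power 0.85 need Φ(δ − z_{0.025}) = 0.85, so δ = z_{0.025} + z_{0.15} = 1.960 + 1.036 = 2.996.
(For δ > 0 the lower-tail rejection region contributes negligibly to power, so the one-term inversion is standard.)
δ = d·√(n/2) ⇒ n = 2(δ/d)² = 2 × (2.996 / 0.9884)² = 18.38.
Rounding up, n = 19 per group.

n = 19 per group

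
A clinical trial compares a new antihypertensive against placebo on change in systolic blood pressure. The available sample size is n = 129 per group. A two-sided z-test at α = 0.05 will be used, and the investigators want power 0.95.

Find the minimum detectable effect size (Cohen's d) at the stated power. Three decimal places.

d ≈ 0.449

Need Φ(δ − 1.960) = 0.95, so δ = 1.960 + 1.645 = 3.605.
(Lower-tail contribution to power is negligible for δ > 0.)
δ = d·√(n/2) ⇒ d = δ/√(n/2) = 3.605/√(129/2) = 0.4489.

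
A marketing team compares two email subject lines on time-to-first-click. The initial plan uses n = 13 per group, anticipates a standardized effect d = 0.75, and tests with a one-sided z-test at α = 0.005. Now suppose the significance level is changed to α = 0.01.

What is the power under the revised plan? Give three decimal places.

δ = d·√(n/2) = 0.75 × √(13/2) = 1.9121 (unchanged). New critical value: z_{0.01} = 2.326.
Revised power = Φ(δ − 2.326) = Φ(-0.414) = 0.3394.

Power ≈ 0.339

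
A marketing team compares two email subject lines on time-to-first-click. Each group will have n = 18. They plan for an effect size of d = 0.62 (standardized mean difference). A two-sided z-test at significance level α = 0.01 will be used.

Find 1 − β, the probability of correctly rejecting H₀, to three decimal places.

Noncentrality parameter: δ = d·√(n/2) = 0.62 × √(18/2) = 1.8600
Two-sided α = 0.01 → critical value z_{0.005} = 2.576.
Power = Φ(δ − 2.576) + Φ(−δ − 2.576) = Φ(-0.716) + Φ(-4.436) = 0.2370 + 0.0000 = 0.2371.

Power ≈ 0.237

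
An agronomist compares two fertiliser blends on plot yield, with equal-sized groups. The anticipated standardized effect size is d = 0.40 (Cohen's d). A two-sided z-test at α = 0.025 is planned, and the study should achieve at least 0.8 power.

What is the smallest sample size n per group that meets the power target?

For power 0.8 need Φ(δ − z_{0.0125}) = 0.8, so δ = z_{0.0125} + z_{0.20} = 2.241 + 0.842 = 3.083.
(For δ > 0 the lower-tail rejection region contributes negligibly to power, so the one-term inversion is standard.)
δ = d·√(n/2) ⇒ n = 2(δ/d)² = 2 × (3.083 / 0.40)² = 118.81.
Round up to the next whole unit.

n = 119 per group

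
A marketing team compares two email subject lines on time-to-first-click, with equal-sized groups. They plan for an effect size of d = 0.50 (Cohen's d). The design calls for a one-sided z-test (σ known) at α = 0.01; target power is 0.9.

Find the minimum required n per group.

n = 105 per group

Set Φ(δ − 2.326) = 0.9; then δ − 2.326 = Φ⁻¹(0.9) = 1.282, giving δ = 3.608.
δ = d·√(n/2) ⇒ n = 2(δ/d)² = 2 × (3.608 / 0.50)² = 104.14.
Rounding up, n = 105 per group.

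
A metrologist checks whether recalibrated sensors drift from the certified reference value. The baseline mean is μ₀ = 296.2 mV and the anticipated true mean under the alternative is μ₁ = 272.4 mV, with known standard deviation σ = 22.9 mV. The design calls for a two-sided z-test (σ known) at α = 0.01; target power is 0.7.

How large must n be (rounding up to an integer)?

Standardized effect: d = |μ₁ − μ₀| / σ = |272.4 − 296.2| / 22.9 = 1.0393
Set Φ(δ − 2.576) = 0.7; then δ − 2.576 = Φ⁻¹(0.7) = 0.524, giving δ = 3.100.
(For δ > 0 the lower-tail rejection region contributes negligibly to power, so the one-term inversion is standard.)
δ = d·√n ⇒ n = (δ/d)² = (3.100 / 1.0393)² = 8.90.
Rounding up, n = 9.

n = 9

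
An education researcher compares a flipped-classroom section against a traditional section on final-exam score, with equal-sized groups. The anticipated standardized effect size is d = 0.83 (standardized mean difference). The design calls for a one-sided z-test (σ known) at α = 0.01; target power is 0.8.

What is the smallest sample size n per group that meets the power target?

n = 30 per group

For power 0.8 need Φ(δ − z_{0.01}) = 0.8, so δ = z_{0.01} + z_{0.20} = 2.326 + 0.842 = 3.168.
δ = d·√(n/2) ⇒ n = 2(δ/d)² = 2 × (3.168 / 0.83)² = 29.14.
Round up to the next whole unit.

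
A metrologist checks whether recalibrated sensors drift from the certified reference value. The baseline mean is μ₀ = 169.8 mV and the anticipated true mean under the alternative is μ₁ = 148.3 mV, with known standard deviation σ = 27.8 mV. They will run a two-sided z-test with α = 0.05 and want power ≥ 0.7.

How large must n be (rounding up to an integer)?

Standardized effect: d = |μ₁ − μ₀| / σ = |148.3 − 169.8| / 27.8 = 0.7734
For power 0.7 need Φ(δ − z_{0.025}) = 0.7, so δ = z_{0.025} + z_{0.30} = 1.960 + 0.524 = 2.484.
(For δ > 0 the lower-tail rejection region contributes negligibly to power, so the one-term inversion is standard.)
δ = d·√n ⇒ n = (δ/d)² = (2.484 / 0.7734)² = 10.32.
Round up to the next whole unit.

n = 11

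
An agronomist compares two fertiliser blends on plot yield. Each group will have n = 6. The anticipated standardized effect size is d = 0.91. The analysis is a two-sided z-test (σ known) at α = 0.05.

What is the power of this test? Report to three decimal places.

Power ≈ 0.351

Noncentrality parameter: λ = d·√(n/2) = 0.91 × √(6/2) = 1.5762
Two-sided α = 0.05 → critical value z_{0.025} = 1.960.
Power = Φ(λ − 1.960) + Φ(−λ − 1.960) = Φ(-0.384) + Φ(-3.536) = 0.3506 + 0.0002 = 0.3508.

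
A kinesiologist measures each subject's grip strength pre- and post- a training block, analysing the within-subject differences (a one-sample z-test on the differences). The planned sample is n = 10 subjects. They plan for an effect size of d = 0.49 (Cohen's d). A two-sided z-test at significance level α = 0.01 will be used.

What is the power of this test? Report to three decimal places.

Noncentrality parameter: δ = d·√n = 0.49 × √10 = 1.5495
Critical value for a two-sided test at α = 0.01: z_{α/2} = 2.576.
Power = Φ(δ − 2.576) + Φ(−δ − 2.576) = Φ(-1.026) + Φ(-4.125) = 0.1524 + 0.0000 = 0.1524.

Power ≈ 0.152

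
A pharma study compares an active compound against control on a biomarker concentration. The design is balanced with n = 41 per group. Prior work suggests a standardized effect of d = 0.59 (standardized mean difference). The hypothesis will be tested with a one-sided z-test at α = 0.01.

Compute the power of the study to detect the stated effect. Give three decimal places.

Noncentrality parameter: δ = d·√(n/2) = 0.59 × √(41/2) = 2.6713
Critical value for a one-sided test at α = 0.01: z_α = 2.326.
Power = P(Z > 2.326 − δ) = Φ(0.345) = 0.6349.

Power ≈ 0.635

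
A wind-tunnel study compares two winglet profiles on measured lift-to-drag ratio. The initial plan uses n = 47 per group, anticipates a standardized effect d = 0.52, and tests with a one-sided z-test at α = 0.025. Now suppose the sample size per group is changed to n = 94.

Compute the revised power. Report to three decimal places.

Power ≈ 0.946

With n = 94 per group: δ = d·√(n/2) = 0.52 × √(94/2) = 3.5649. Critical value z_{0.025} = 1.960.
Revised power = P(Z > 1.960 − δ) = Φ(1.605) = 0.9458.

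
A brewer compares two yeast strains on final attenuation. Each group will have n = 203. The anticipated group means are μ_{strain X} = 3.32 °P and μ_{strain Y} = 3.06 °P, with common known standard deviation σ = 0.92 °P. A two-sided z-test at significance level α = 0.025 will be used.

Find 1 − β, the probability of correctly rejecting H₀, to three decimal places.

Power ≈ 0.728

Standardized effect: d = |μ_{strain X} − μ_{strain Y}| / σ = |3.32 − 3.06| / 0.92 = 0.2826
Noncentrality parameter: δ = d·√(n/2) = 0.2826 × √(203/2) = 2.8472
Critical value for a two-sided test at α = 0.025: z_{α/2} = 2.241.
Power = Φ(δ − 2.241) + Φ(−δ − 2.241) = Φ(0.606) + Φ(-5.089) = 0.7277 + 0.0000 = 0.7277.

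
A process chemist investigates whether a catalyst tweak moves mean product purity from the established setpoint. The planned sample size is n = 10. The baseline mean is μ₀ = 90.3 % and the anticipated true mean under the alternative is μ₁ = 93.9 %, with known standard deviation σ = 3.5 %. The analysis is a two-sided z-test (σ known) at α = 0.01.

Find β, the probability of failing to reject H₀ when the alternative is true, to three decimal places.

Standardized effect: d = |μ₁ − μ₀| / σ = |93.9 − 90.3| / 3.5 = 1.0286
Noncentrality parameter: δ = d·√n = 1.0286 × √10 = 3.2526
Two-sided α = 0.01 → critical value z_{0.005} = 2.576.
Power = Φ(δ − 2.576) + Φ(−δ − 2.576) = Φ(0.677) + Φ(-5.828) = 0.7507 + 0.0000 = 0.7507.
Type II error: β = 1 − power = 1 − 0.7507 = 0.2493.

β ≈ 0.249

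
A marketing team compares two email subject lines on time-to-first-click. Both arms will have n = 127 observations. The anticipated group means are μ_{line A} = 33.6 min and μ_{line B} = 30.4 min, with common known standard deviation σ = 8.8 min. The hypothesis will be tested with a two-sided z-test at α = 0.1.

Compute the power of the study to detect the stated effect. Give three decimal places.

Standardized effect: d = |μ_{line A} − μ_{line B}| / σ = |33.6 − 30.4| / 8.8 = 0.3636
Noncentrality parameter: δ = d·√(n/2) = 0.3636 × √(127/2) = 2.8977
Critical value for a two-sided test at α = 0.1: z_{α/2} = 1.645.
Power = Φ(δ − 1.645) + Φ(−δ − 1.645) = Φ(1.253) + Φ(-4.543) = 0.8949 + 0.0000 = 0.8949.

Power ≈ 0.895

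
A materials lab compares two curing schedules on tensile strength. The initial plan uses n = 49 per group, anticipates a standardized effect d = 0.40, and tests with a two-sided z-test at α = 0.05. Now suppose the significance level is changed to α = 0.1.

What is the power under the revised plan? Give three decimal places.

δ = d·√(n/2) = 0.40 × √(49/2) = 1.9799 (unchanged). New critical value: z_{0.05} = 1.645.
Revised power = Φ(δ − 1.645) + Φ(−δ − 1.645) = Φ(0.335) + Φ(-3.625) = 0.6312 + 0.0001 = 0.6313.

Power ≈ 0.631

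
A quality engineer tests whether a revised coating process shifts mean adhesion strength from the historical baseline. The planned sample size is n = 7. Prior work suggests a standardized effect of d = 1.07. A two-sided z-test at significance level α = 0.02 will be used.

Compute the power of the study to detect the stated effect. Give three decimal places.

Power ≈ 0.693

Noncentrality parameter: δ = d·√n = 1.07 × √7 = 2.8310
Critical value for a two-sided test at α = 0.02: z_{α/2} = 2.326.
Power = Φ(δ − 2.326) + Φ(−δ − 2.326) = Φ(0.505) + Φ(-5.157) = 0.6931 + 0.0000 = 0.6931.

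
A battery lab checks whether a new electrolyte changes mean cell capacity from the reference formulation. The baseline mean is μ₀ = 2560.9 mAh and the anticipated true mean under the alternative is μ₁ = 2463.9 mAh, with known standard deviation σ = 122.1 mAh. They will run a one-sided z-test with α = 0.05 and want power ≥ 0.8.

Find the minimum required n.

Standardized effect: d = |μ₁ − μ₀| / σ = |2463.9 − 2560.9| / 122.1 = 0.7944
Set Φ(δ − 1.645) = 0.8; then δ − 1.645 = Φ⁻¹(0.8) = 0.842, giving δ = 2.486.
δ = d·√n ⇒ n = (δ/d)² = (2.486 / 0.7944)² = 9.80.
Round up to the next whole unit.

n = 10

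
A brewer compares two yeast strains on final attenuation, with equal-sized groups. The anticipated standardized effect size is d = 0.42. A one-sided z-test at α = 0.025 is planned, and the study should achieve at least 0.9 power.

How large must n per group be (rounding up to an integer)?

Set Φ(δ − 1.960) = 0.9; then δ − 1.960 = Φ⁻¹(0.9) = 1.282, giving δ = 3.242.
δ = d·√(n/2) ⇒ n = 2(δ/d)² = 2 × (3.242 / 0.42)² = 119.13.
Rounding up, n = 120 per group.

n = 120 per group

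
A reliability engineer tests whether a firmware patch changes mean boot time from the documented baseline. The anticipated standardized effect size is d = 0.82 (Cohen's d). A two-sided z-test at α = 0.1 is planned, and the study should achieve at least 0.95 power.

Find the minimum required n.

Set Φ(δ − 1.645) = 0.95; then δ − 1.645 = Φ⁻¹(0.95) = 1.645, giving δ = 3.290.
(For δ > 0 the lower-tail rejection region contributes negligibly to power, so the one-term inversion is standard.)
δ = d·√n ⇒ n = (δ/d)² = (3.290 / 0.82)² = 16.09.
Rounding up, n = 17.

n = 17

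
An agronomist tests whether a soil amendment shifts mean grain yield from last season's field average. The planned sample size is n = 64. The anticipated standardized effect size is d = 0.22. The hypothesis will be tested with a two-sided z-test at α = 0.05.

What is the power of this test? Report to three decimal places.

Noncentrality parameter: δ = d·√n = 0.22 × √64 = 1.7600
Two-sided α = 0.05 → critical value z_{0.025} = 1.960.
Power = Φ(δ − 1.960) + Φ(−δ − 1.960) = Φ(-0.200) + Φ(-3.720) = 0.4208 + 0.0001 = 0.4209.

Power ≈ 0.421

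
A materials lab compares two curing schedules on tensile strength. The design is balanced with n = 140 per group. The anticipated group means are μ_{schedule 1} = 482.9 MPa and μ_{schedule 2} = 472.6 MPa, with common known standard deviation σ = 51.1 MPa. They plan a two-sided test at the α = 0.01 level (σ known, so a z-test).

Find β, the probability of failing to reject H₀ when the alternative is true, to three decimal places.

Standardized effect: d = |μ_{schedule 1} − μ_{schedule 2}| / σ = |482.9 − 472.6| / 51.1 = 0.2016
Noncentrality parameter: δ = d·√(n/2) = 0.2016 × √(140/2) = 1.6864
Critical value for a two-sided test at α = 0.01: z_{α/2} = 2.576.
Power = Φ(δ − 2.576) + Φ(−δ − 2.576) = Φ(-0.889) + Φ(-4.262) = 0.1869 + 0.0000 = 0.1869.
Type II error: β = 1 − power = 1 − 0.1869 = 0.8131.

β ≈ 0.813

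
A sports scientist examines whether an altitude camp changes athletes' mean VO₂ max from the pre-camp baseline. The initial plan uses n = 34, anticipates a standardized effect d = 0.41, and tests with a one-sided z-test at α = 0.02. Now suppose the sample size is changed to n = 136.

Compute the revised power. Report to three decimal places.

With n = 136: δ = d·√n = 0.41 × √136 = 4.7814. Critical value z_{0.02} = 2.054.
Revised power = Φ(δ − 2.054) = Φ(2.728) = 0.9968.

Power ≈ 0.997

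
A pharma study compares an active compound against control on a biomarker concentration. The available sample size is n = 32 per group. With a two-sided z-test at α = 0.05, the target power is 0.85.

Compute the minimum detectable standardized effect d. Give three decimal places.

d ≈ 0.749

Required noncentrality: δ = z_{0.025} + z_{0.15} = 1.960 + 1.036 = 2.996.
(Lower-tail contribution to power is negligible for δ > 0.)
δ = d·√(n/2) ⇒ d = δ/√(n/2) = 2.996/√(32/2) = 0.7491.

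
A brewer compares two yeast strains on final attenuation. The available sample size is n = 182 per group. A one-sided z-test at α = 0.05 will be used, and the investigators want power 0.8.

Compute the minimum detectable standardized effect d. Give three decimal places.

d ≈ 0.261

Need Φ(δ − 1.645) = 0.8, so δ = 1.645 + 0.842 = 2.486.
δ = d·√(n/2) ⇒ d = δ/√(n/2) = 2.486/√(182/2) = 0.2607.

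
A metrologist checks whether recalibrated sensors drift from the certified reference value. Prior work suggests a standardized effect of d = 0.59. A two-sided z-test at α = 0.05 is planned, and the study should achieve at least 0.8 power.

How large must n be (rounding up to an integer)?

n = 23

For power 0.8 need Φ(δ − z_{0.025}) = 0.8, so δ = z_{0.025} + z_{0.20} = 1.960 + 0.842 = 2.802.
(Ignoring the negligible lower-tail rejection probability gives the usual closed-form inversion.)
δ = d·√n ⇒ n = (δ/d)² = (2.802 / 0.59)² = 22.55.
Rounding up, n = 23.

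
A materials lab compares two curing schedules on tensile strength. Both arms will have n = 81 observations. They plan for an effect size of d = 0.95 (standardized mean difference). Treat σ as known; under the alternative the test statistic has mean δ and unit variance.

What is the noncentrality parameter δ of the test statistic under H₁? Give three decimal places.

δ ≈ 6.046

δ = d·√(n/2) = 0.95 × √(81/2) = 6.0458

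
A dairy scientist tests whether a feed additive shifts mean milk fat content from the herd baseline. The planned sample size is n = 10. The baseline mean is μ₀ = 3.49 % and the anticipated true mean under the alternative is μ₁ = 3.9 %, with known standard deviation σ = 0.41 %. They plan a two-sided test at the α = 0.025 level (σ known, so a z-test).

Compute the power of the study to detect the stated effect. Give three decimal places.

Power ≈ 0.821

Standardized effect: d = |μ₁ − μ₀| / σ = |3.9 − 3.49| / 0.41 = 1.0000
Noncentrality parameter: δ = d·√n = 1.0000 × √10 = 3.1623
Critical value for a two-sided test at α = 0.025: z_{α/2} = 2.241.
Power = Φ(δ − 2.241) + Φ(−δ − 2.241) = Φ(0.921) + Φ(-5.404) = 0.8214 + 0.0000 = 0.8214.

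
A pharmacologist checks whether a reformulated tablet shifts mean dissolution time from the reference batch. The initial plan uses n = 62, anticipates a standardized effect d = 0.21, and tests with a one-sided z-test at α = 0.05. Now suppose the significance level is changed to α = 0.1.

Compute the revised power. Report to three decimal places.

δ = d·√n = 0.21 × √62 = 1.6535 (unchanged). New critical value: z_{0.1} = 1.282.
Revised power = Φ(δ − 1.282) = Φ(0.372) = 0.6450.

Power ≈ 0.645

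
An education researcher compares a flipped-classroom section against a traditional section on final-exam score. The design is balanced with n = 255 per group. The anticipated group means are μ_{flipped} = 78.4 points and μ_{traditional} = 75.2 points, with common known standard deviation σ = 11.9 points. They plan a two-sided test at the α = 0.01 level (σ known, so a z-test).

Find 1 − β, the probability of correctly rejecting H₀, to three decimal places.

Power ≈ 0.677

Standardized effect: d = |μ_{flipped} − μ_{traditional}| / σ = |78.4 − 75.2| / 11.9 = 0.2689
Noncentrality parameter: δ = d·√(n/2) = 0.2689 × √(255/2) = 3.0364
Critical value for a two-sided test at α = 0.01: z_{α/2} = 2.576.
Power = Φ(δ − 2.576) + Φ(−δ − 2.576) = Φ(0.461) + Φ(-5.612) = 0.6774 + 0.0000 = 0.6774.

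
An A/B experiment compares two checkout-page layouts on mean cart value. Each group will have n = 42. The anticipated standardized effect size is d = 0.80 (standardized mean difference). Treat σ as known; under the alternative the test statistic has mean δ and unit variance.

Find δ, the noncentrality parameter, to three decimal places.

δ ≈ 3.666

δ = d·√(n/2) = 0.80 × √(42/2) = 3.6661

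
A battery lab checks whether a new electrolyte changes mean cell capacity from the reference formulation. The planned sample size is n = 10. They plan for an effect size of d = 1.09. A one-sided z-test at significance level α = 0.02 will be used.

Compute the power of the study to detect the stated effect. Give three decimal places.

Power ≈ 0.918

Noncentrality parameter: δ = d·√n = 1.09 × √10 = 3.4469
Critical value for a one-sided test at α = 0.02: z_α = 2.054.
Power = P(Z > 2.054 − δ) = Φ(1.393) = 0.9182.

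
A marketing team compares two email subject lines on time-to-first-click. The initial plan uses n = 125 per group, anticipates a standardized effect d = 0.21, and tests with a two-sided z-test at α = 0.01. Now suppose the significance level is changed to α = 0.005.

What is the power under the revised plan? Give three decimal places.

δ = d·√(n/2) = 0.21 × √(125/2) = 1.6602 (unchanged). New critical value: z_{0.0025} = 2.807.
Revised power = Φ(δ − 2.807) + Φ(−δ − 2.807) = Φ(-1.147) + Φ(-4.467) = 0.1257 + 0.0000 = 0.1257.

Power ≈ 0.126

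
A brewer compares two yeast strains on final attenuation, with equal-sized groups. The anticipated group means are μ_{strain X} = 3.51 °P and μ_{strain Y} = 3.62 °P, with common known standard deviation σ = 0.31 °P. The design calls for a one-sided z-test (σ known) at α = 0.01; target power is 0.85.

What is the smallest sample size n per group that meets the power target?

n = 180 per group

Standardized effect: d = |μ_{strain X} − μ_{strain Y}| / σ = |3.51 − 3.62| / 0.31 = 0.3548
Set Φ(δ − 2.326) = 0.85; then δ − 2.326 = Φ⁻¹(0.85) = 1.036, giving δ = 3.363.
δ = d·√(n/2) ⇒ n = 2(δ/d)² = 2 × (3.363 / 0.3548)² = 179.62.
Round up to the next whole unit.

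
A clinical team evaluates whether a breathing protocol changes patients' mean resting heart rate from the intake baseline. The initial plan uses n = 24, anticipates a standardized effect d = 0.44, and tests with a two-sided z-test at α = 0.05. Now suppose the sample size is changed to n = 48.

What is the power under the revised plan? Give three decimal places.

Power ≈ 0.862

With n = 48: δ = d·√n = 0.44 × √48 = 3.0484. Critical value z_{0.025} = 1.960.
Revised power = Φ(δ − 1.960) + Φ(−δ − 1.960) = Φ(1.088) + Φ(-5.008) = 0.8618 + 0.0000 = 0.8618.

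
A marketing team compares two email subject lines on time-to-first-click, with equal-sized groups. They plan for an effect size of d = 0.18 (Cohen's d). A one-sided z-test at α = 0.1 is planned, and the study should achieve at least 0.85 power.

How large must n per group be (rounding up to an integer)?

n = 332 per group

For power 0.85 need Φ(δ − z_{0.1}) = 0.85, so δ = z_{0.1} + z_{0.15} = 1.282 + 1.036 = 2.318.
δ = d·√(n/2) ⇒ n = 2(δ/d)² = 2 × (2.318 / 0.18)² = 331.67.
Rounding up, n = 332 per group.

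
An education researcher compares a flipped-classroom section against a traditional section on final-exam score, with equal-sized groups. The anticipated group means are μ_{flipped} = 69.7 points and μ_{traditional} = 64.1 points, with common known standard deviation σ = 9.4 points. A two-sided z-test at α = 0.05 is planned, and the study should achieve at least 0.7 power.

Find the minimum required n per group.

n = 35 per group

Standardized effect: d = |μ_{flipped} − μ_{traditional}| / σ = |69.7 − 64.1| / 9.4 = 0.5957
Set Φ(δ − 1.960) = 0.7; then δ − 1.960 = Φ⁻¹(0.7) = 0.524, giving δ = 2.484.
(Ignoring the negligible lower-tail rejection probability gives the usual closed-form inversion.)
δ = d·√(n/2) ⇒ n = 2(δ/d)² = 2 × (2.484 / 0.5957)² = 34.78.
Round up to the next whole unit.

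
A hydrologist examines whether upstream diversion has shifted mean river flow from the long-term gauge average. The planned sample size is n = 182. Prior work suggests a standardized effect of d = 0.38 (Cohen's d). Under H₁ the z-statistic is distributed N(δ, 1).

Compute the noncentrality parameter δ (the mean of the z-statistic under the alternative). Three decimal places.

The noncentrality parameter scales effect size by the design's sample-size factor: δ = d·√n = 0.38 × √182 = 5.1265

δ ≈ 5.126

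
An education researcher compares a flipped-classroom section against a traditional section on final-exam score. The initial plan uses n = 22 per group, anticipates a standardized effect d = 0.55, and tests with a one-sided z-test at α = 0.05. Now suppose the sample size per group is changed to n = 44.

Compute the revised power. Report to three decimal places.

Power ≈ 0.825

With n = 44 per group: δ = d·√(n/2) = 0.55 × √(44/2) = 2.5797. Critical value z_{0.05} = 1.645.
Revised power = P(Z > 1.645 − δ) = Φ(0.935) = 0.8251.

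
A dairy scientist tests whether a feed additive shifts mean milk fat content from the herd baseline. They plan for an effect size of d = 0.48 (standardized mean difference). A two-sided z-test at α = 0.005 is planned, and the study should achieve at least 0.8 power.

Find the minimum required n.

For power 0.8 need Φ(δ − z_{0.0025}) = 0.8, so δ = z_{0.0025} + z_{0.20} = 2.807 + 0.842 = 3.649.
(The Φ(−δ − z_{α/2}) term is vanishingly small for δ > 0 and is dropped in the standard sample-size formula.)
δ = d·√n ⇒ n = (δ/d)² = (3.649 / 0.48)² = 57.78.
Rounding up, n = 58.

n = 58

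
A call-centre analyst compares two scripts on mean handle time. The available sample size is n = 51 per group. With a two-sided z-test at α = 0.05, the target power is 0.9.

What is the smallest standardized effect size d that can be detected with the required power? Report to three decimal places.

d ≈ 0.642

Required noncentrality: δ = z_{0.025} + z_{0.10} = 1.960 + 1.282 = 3.242.
(The second rejection-region term Φ(−δ − z_{α/2}) is negligible and dropped.)
δ = d·√(n/2) ⇒ d = δ/√(n/2) = 3.242/√(51/2) = 0.6419.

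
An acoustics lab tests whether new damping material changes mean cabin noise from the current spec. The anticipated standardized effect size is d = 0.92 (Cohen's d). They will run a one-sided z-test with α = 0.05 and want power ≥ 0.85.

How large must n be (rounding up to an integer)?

n = 9

For power 0.85 need Φ(δ − z_{0.05}) = 0.85, so δ = z_{0.05} + z_{0.15} = 1.645 + 1.036 = 2.681.
δ = d·√n ⇒ n = (δ/d)² = (2.681 / 0.92)² = 8.49.
Round up to the next whole unit.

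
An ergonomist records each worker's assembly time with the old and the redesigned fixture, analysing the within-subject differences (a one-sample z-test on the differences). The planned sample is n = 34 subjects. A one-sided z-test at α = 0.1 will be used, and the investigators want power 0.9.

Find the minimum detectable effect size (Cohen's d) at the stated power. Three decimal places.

Need Φ(δ − 1.282) = 0.9, so δ = 1.282 + 1.282 = 2.563.
δ = d·√n ⇒ d = δ/√n = 2.563/√34 = 0.4396.

d ≈ 0.440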